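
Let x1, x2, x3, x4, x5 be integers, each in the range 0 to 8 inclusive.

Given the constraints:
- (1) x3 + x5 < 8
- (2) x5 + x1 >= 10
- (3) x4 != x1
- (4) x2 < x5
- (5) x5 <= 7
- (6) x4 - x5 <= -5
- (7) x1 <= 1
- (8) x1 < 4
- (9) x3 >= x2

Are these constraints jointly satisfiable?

From constraint 5: x5 ≤ 7. From constraint 7: x1 ≤ 1. Hence x5 + x1 ≤ 8. But constraint 2 requires x5 + x1 ≥ 10, and 10 > 8. Contradiction.

Unsatisfiable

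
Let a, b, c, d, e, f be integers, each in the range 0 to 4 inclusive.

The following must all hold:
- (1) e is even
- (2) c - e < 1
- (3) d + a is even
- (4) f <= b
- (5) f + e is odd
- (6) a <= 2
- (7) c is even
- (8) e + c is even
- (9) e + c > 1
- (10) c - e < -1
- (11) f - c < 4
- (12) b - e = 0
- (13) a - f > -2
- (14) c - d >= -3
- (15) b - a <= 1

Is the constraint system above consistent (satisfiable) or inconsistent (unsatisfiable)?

One satisfying assignment is a = 2, b = 2, c = 0, d = 2, e = 2, f = 1.
For the less obvious constraints — constraint 2: c - e = -2; constraint 9: e + c = 2; constraint 10: c - e = -2 — and the others hold by inspection.

Satisfiable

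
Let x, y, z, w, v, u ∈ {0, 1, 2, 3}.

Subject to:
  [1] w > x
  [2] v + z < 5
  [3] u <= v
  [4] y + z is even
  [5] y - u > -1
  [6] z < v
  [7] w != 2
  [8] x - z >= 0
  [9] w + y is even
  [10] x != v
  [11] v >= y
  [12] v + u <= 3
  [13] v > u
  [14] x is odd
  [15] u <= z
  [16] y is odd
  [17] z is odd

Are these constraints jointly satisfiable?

Satisfiable

One satisfying assignment is x = 1, y = 1, z = 1, w = 3, v = 2, u = 0.
For the less obvious constraints — constraint 2: v + z = 3; constraint 5: y - u = 1; constraint 8: x - z = 0 — and the others hold by inspection.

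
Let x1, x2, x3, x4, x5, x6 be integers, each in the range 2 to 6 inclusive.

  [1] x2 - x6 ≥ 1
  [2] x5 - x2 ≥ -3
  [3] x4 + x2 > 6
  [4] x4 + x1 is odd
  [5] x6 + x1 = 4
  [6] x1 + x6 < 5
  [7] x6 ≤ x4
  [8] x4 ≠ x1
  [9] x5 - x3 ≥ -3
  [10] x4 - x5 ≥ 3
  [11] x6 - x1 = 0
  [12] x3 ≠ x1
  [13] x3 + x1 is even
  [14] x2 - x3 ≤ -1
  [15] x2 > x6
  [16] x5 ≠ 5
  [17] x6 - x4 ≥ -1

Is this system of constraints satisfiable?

Unsatisfiable

Constraints 1, 9, 10, 14, and 17 give x6 − x4 ≥ -1, x4 − x5 ≥ 3, x5 − x3 ≥ -3, x3 − x2 ≥ 1, x2 − x6 ≥ 1.
Adding all 5 inequalities: the left sides telescope to 0, and the right sides sum to (-1) + 3 + (-3) + 1 + 1 = 1. So 0 ≥ 1, which is false.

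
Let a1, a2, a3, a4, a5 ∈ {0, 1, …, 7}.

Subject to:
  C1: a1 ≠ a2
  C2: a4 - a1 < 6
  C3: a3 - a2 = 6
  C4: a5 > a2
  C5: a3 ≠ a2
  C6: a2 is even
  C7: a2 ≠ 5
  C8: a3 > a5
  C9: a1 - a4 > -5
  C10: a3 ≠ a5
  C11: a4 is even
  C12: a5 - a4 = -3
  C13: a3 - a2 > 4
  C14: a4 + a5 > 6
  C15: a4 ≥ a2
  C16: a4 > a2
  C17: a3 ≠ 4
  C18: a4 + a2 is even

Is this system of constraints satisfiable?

Satisfiable

Take a1 = 3, a2 = 0, a3 = 6, a4 = 6, a5 = 3. Then constraint 2: a4 - a1 = 3; constraint 3: a3 - a2 = 6, and every other listed constraint is also met.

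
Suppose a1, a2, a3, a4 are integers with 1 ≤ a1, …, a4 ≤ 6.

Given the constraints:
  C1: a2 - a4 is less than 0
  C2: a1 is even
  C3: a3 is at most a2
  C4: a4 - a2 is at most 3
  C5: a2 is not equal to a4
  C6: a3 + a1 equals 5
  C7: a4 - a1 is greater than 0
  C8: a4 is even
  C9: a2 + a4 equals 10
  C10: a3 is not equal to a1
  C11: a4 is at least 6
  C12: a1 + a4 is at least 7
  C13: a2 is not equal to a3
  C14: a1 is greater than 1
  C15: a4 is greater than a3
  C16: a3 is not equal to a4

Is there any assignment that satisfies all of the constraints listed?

Satisfiable

Try a1 = 4, a2 = 4, a3 = 1, a4 = 6.
Check constraint 1: a2 - a4 = -2; constraint 4: a4 - a2 = 2. The remaining constraints are straightforward to verify.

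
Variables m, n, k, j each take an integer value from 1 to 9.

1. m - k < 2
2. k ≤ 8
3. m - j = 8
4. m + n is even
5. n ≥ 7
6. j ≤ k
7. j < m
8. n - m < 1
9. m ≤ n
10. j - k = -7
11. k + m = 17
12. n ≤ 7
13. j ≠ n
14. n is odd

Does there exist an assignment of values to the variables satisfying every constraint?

From constraint 2: k ≤ 8. From constraints 9 and 12: m ≤ n ≤ 7. Hence k + m ≤ 15. But constraint 11 requires k + m = 17, and 17 > 15. Contradiction.

Unsatisfiable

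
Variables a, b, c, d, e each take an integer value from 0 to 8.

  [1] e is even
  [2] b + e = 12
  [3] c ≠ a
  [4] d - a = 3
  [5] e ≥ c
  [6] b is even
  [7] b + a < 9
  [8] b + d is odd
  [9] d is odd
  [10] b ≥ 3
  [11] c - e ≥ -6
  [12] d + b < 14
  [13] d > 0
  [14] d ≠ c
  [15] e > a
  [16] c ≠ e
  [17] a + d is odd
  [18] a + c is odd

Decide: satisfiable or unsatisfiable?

Satisfiable

One satisfying assignment is a = 0, b = 8, c = 1, d = 3, e = 4.
For the less obvious constraints — constraint 2: b + e = 12; constraint 4: d - a = 3 — and the others hold by inspection.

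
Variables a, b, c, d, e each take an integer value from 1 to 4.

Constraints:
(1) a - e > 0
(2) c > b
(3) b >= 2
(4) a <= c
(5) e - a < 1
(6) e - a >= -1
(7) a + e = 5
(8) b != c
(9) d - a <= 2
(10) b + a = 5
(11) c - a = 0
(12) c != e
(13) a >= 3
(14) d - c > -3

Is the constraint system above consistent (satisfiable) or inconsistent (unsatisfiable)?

Satisfiable

Setting (a, b, c, d, e) = (3, 2, 3, 2, 2) satisfies everything: constraint 1: a - e = 1; constraint 5: e - a = -1; constraint 6: e - a = -1, and the others follow.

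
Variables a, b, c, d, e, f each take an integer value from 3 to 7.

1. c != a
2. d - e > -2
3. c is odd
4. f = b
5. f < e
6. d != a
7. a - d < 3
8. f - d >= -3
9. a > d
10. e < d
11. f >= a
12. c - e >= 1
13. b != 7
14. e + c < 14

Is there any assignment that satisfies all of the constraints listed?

Unsatisfiable

Constraints 5, 9, 10, and 11 give f < e, e < d, d < a, a ≤ f. Chaining: f < e < d < a ≤ f, which forces f < f — impossible.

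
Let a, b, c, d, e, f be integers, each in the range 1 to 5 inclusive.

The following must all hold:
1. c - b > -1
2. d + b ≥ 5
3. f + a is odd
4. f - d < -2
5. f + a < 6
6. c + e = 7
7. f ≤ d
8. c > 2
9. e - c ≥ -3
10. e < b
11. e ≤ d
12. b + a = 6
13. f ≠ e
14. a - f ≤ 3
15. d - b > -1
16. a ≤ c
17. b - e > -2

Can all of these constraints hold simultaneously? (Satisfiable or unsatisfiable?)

Try a = 2, b = 4, c = 4, d = 4, e = 3, f = 1.
Check constraint 1: c - b = 0; constraint 2: d + b = 8. The remaining constraints are straightforward to verify.

Satisfiable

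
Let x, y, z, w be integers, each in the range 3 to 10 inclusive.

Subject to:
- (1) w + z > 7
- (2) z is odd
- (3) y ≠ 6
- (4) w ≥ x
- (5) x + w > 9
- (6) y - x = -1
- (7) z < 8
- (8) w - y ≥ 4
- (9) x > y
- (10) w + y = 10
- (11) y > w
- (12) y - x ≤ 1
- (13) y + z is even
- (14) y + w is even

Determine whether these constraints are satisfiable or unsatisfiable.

Constraints 4, 9, and 11 give y < x, x ≤ w, w < y. Chaining: y < x ≤ w < y, which forces y < y — impossible.

Unsatisfiable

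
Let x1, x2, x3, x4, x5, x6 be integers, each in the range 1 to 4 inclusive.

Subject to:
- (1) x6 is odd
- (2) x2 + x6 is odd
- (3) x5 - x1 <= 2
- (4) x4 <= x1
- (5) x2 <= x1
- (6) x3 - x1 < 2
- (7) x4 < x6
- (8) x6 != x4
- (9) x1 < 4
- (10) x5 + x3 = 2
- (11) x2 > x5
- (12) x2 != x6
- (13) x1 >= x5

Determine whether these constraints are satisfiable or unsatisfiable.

Satisfiable

Try x1 = 2, x2 = 2, x3 = 1, x4 = 2, x5 = 1, x6 = 3.
Check constraint 3: x5 - x1 = -1; constraint 6: x3 - x1 = -1; constraint 10: x5 + x3 = 2. The remaining constraints are straightforward to verify.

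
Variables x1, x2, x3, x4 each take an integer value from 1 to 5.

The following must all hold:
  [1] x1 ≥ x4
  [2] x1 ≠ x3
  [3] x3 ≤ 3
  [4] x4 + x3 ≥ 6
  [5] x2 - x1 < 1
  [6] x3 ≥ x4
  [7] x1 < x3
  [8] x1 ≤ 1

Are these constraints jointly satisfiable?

From constraints 1 and 8: x4 ≤ x1 ≤ 1. From constraint 3: x3 ≤ 3. Hence x4 + x3 ≤ 4. But constraint 4 requires x4 + x3 ≥ 6, and 6 > 4. Contradiction.

Unsatisfiable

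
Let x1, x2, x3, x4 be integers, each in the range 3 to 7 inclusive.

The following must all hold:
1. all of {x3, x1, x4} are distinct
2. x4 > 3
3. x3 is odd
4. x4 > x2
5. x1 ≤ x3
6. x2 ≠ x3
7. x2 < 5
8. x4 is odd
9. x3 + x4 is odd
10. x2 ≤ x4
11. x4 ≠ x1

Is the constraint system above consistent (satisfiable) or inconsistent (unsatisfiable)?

Constraint 3 makes x3 odd and constraint 8 makes x4 odd, so x3 + x4 must be even. Constraint 9 says x3 + x4 is odd — contradiction.

Unsatisfiable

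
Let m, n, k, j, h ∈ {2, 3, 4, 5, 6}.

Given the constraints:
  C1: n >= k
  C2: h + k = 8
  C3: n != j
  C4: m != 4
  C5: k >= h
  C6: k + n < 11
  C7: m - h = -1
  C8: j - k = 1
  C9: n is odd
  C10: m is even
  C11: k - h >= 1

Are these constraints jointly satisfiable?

Satisfiable

The assignment m = 2, n = 5, k = 5, j = 6, h = 3 works:
  constraint 2 holds since h + k = 8.
  constraint 6 holds since k + n = 10.
The rest check out directly.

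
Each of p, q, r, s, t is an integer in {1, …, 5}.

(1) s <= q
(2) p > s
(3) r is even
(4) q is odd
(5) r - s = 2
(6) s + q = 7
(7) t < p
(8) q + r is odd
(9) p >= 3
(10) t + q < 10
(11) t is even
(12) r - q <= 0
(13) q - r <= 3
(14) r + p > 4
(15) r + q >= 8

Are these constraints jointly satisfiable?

Satisfiable

Setting (p, q, r, s, t) = (3, 5, 4, 2, 2) satisfies everything: constraint 5: r - s = 2; constraint 6: s + q = 7; constraint 10: t + q = 7, and the others follow.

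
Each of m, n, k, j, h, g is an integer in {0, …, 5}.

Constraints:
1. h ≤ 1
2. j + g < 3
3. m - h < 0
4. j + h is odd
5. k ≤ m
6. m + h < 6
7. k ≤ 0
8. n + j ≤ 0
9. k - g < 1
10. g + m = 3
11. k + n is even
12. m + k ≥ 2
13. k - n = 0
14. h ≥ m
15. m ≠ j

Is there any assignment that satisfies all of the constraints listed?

Unsatisfiable

From constraints 1 and 14: m ≤ h ≤ 1. From constraint 7: k ≤ 0. Hence m + k ≤ 1. But constraint 12 requires m + k ≥ 2, and 2 > 1. Contradiction.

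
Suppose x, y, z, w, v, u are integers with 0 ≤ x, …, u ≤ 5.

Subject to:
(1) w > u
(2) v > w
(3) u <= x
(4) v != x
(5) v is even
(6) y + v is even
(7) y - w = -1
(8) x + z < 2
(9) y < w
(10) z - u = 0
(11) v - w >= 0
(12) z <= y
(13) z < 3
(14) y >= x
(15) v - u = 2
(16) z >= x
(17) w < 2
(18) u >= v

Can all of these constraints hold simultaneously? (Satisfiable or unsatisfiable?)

Constraints 1, 2, and 18 give v ≤ u, u < w, w < v. Chaining: v ≤ u < w < v, which forces v < v — impossible.

Unsatisfiable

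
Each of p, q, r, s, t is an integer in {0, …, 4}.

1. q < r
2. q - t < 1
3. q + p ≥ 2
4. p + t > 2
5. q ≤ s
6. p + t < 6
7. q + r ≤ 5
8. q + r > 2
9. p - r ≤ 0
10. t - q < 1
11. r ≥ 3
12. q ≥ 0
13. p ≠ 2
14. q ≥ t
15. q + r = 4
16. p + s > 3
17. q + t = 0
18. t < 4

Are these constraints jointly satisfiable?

Setting (p, q, r, s, t) = (4, 0, 4, 2, 0) satisfies everything: constraint 2: q - t = 0; constraint 3: q + p = 4, and the others follow.

Satisfiable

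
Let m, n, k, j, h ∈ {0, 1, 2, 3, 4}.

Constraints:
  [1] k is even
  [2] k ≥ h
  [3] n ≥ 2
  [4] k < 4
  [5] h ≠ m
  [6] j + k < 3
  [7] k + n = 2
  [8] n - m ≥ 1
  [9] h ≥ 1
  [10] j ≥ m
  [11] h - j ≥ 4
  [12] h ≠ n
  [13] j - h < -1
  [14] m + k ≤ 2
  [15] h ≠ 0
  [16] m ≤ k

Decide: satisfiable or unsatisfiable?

Unsatisfiable

From constraints 2 and 9: k ≥ h ≥ 1. From constraint 3: n ≥ 2. Hence k + n ≥ 3. But constraint 7 requires k + n = 2, and 2 < 3. Contradiction.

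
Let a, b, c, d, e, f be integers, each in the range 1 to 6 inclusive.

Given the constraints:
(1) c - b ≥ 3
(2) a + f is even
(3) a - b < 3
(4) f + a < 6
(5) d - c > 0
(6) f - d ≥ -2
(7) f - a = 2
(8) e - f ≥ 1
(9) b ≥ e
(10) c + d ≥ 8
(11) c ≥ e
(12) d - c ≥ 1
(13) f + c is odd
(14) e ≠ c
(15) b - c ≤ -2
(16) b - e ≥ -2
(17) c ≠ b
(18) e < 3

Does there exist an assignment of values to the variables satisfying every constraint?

Unsatisfiable

Constraints 1, 6, 8, 12, and 16 give c − b ≥ 3, b − e ≥ -2, e − f ≥ 1, f − d ≥ -2, d − c ≥ 1.
Adding all 5 inequalities: the left sides telescope to 0, and the right sides sum to 3 + (-2) + 1 + (-2) + 1 = 1. So 0 ≥ 1, which is false.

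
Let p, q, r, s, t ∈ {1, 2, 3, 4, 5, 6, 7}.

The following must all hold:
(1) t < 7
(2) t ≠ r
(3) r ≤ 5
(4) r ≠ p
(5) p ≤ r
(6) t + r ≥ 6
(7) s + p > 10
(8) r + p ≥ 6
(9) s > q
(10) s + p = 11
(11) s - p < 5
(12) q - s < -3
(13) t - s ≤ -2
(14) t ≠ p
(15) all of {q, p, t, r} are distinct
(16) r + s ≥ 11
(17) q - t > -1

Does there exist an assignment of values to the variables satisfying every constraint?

Satisfiable

Take p = 4, q = 3, r = 5, s = 7, t = 2. Then constraint 6: t + r = 7; constraint 7: s + p = 11; constraint 8: r + p = 9, and every other listed constraint is also met.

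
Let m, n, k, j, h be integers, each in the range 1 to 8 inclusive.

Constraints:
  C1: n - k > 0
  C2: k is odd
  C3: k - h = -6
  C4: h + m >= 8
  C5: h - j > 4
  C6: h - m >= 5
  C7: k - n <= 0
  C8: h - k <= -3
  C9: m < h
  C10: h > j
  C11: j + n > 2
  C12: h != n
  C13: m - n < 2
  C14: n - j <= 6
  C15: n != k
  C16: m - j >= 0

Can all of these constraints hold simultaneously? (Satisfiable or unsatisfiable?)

Constraints 6, 7, 8, 14, and 16 give h − m ≥ 5, m − j ≥ 0, j − n ≥ -6, n − k ≥ 0, k − h ≥ 3.
Adding all 5 inequalities: the left sides telescope to 0, and the right sides sum to 5 + 0 + (-6) + 0 + 3 = 2. So 0 ≥ 2, which is false.

Unsatisfiable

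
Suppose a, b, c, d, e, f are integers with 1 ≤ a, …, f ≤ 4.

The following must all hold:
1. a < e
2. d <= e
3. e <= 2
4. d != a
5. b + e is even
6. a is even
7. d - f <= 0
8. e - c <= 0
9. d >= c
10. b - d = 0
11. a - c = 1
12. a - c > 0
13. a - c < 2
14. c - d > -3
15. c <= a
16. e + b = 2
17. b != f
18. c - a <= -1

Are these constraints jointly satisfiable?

Constraints 1, 8, and 18 give e ≤ c, c < a, a < e. Chaining: e ≤ c < a < e, which forces e < e — impossible.

Unsatisfiable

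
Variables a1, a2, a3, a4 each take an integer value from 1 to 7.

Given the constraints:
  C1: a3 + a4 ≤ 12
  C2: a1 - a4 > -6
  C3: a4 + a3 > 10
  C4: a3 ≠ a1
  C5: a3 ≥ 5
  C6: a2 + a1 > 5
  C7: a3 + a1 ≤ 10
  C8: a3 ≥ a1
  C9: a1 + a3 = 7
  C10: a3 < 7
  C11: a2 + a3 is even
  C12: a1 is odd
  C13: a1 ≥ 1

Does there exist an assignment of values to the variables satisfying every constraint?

Satisfiable

The assignment a1 = 1, a2 = 6, a3 = 6, a4 = 6 works:
  constraint 1 holds since a3 + a4 = 12.
  constraint 2 holds since a1 - a4 = -5.
The rest check out directly.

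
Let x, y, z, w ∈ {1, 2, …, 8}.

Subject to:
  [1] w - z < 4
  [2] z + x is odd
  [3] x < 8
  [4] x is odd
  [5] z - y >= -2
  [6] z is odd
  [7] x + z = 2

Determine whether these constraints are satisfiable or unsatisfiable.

Unsatisfiable

Constraint 6 makes z odd and constraint 4 makes x odd, so z + x must be even. Constraint 2 says z + x is odd — contradiction.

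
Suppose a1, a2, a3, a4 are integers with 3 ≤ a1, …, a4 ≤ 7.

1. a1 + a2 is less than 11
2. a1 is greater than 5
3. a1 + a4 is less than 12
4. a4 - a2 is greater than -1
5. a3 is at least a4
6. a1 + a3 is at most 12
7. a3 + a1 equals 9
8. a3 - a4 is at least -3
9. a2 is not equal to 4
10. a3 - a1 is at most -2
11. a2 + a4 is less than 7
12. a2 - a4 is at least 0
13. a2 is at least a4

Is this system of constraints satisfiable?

Setting (a1, a2, a3, a4) = (6, 3, 3, 3) satisfies everything: constraint 1: a1 + a2 = 9; constraint 3: a1 + a4 = 9, and the others follow.

Satisfiable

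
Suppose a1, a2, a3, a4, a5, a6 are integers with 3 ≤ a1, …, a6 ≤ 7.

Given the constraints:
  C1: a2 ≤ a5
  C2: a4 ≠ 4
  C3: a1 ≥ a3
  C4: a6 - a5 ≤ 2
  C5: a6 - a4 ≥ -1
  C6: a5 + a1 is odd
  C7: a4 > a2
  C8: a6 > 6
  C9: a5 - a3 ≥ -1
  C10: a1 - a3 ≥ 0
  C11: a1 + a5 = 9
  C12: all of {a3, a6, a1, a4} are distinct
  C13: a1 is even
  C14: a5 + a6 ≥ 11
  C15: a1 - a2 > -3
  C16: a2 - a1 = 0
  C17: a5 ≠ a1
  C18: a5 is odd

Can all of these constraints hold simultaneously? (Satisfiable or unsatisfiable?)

Satisfiable

Take a1 = 4, a2 = 4, a3 = 3, a4 = 5, a5 = 5, a6 = 7. Then constraint 4: a6 - a5 = 2; constraint 5: a6 - a4 = 2; constraint 9: a5 - a3 = 2, and every other listed constraint is also met.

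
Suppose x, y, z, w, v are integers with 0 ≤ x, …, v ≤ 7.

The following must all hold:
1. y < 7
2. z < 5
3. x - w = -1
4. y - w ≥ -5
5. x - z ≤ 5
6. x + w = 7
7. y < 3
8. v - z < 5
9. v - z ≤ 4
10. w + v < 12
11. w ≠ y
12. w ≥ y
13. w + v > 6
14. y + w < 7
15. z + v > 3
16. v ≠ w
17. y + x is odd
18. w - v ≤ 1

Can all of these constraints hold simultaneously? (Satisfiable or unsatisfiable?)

Satisfiable

The assignment x = 3, y = 2, z = 1, w = 4, v = 5 works:
  constraint 3 holds since x - w = -1.
  constraint 4 holds since y - w = -2.
  constraint 5 holds since x - z = 2.
The rest check out directly.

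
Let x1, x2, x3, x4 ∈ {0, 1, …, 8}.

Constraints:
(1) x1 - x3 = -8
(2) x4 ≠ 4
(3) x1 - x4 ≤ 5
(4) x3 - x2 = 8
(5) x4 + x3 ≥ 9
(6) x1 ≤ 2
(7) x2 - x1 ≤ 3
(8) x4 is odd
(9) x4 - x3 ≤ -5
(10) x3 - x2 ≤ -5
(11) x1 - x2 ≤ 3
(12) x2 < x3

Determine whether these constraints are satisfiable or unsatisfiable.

Unsatisfiable

Constraints 3, 7, 9, and 10 give x3 − x4 ≥ 5, x4 − x1 ≥ -5, x1 − x2 ≥ -3, x2 − x3 ≥ 5.
Adding all 4 inequalities: the left sides telescope to 0, and the right sides sum to 5 + (-5) + (-3) + 5 = 2. So 0 ≥ 2, which is false.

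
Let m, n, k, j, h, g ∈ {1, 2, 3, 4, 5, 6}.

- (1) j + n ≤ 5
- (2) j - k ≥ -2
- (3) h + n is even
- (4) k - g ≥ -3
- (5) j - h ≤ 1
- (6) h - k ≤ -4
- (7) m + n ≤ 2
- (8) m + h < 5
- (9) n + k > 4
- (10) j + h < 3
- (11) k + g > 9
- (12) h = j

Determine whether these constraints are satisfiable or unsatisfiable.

Constraints 2, 5, and 6 give h − j ≥ -1, j − k ≥ -2, k − h ≥ 4.
Adding all 3 inequalities: the left sides telescope to 0, and the right sides sum to (-1) + (-2) + 4 = 1. So 0 ≥ 1, which is false.

Unsatisfiable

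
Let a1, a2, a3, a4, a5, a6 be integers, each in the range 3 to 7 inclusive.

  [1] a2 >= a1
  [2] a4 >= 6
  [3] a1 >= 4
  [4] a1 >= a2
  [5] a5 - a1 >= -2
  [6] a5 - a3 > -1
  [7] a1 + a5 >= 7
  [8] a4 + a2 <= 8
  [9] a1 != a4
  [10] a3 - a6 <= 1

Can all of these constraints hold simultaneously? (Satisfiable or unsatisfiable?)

From constraint 2: a4 ≥ 6. From constraints 1 and 3: a2 ≥ a1 ≥ 4. Hence a4 + a2 ≥ 10. But constraint 8 requires a4 + a2 ≤ 8, and 8 < 10. Contradiction.

Unsatisfiable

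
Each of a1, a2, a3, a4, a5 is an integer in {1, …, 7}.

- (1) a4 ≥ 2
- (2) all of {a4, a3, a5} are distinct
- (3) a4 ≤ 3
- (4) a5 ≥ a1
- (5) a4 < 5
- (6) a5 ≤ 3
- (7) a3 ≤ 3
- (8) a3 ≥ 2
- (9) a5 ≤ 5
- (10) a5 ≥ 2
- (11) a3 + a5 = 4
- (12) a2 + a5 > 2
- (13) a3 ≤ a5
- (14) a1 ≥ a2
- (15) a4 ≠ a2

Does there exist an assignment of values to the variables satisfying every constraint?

Constraints 1, 3, 6, 7, 8, and 10 confine each of a4, a3, a5 to the 2 values {2, 3}.
Constraint 2 requires all 3 of them to be distinct, but only 2 values are available — impossible by the pigeonhole principle.

Unsatisfiable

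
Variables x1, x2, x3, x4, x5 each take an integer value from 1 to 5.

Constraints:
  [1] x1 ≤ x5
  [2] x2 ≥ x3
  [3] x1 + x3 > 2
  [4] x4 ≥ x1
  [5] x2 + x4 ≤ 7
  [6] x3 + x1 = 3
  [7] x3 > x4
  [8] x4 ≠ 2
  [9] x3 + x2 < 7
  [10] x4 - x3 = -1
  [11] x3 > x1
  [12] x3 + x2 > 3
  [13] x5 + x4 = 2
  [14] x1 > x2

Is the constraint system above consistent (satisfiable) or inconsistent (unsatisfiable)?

Constraints 2, 4, 7, and 14 give x2 < x1, x1 ≤ x4, x4 < x3, x3 ≤ x2. Chaining: x2 < x1 ≤ x4 < x3 ≤ x2, which forces x2 < x2 — impossible.

Unsatisfiable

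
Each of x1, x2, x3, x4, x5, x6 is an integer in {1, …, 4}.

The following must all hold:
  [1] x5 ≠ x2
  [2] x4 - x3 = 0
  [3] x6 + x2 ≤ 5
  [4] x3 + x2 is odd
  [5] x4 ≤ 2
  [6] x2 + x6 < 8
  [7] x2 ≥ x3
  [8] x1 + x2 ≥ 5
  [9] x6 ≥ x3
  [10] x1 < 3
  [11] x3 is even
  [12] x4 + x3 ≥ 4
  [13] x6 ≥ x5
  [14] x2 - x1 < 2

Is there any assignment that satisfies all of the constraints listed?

Satisfiable

Setting (x1, x2, x3, x4, x5, x6) = (2, 3, 2, 2, 2, 2) satisfies everything: constraint 2: x4 - x3 = 0; constraint 3: x6 + x2 = 5; constraint 6: x2 + x6 = 5, and the others follow.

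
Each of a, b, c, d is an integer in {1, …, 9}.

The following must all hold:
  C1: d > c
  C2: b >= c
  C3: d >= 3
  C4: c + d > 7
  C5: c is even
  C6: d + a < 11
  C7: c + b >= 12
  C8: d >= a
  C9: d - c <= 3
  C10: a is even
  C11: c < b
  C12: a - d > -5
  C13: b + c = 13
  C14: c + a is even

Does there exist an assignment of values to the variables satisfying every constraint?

Setting (a, b, c, d) = (4, 9, 4, 6) satisfies everything: constraint 4: c + d = 10; constraint 6: d + a = 10, and the others follow.

Satisfiable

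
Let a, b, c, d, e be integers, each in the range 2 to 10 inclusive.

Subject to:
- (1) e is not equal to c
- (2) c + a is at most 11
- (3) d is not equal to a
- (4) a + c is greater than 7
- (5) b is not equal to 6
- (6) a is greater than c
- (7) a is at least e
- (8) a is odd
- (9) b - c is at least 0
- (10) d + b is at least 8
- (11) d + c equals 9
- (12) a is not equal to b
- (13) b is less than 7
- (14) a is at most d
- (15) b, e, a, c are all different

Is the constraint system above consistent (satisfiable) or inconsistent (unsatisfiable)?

Satisfiable

Setting (a, b, c, d, e) = (5, 4, 3, 6, 2) satisfies everything: constraint 2: c + a = 8; constraint 4: a + c = 8; constraint 9: b - c = 1, and the others follow.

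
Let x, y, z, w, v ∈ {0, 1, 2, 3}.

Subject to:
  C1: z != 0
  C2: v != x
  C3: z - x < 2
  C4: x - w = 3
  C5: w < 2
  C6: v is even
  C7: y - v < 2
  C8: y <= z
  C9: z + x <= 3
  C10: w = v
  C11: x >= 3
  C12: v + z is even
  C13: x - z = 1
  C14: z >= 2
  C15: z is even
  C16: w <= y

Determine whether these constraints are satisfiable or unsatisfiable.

Unsatisfiable

From constraint 14: z ≥ 2. From constraint 11: x ≥ 3. Hence z + x ≥ 5. But constraint 9 requires z + x ≤ 3, and 3 < 5. Contradiction.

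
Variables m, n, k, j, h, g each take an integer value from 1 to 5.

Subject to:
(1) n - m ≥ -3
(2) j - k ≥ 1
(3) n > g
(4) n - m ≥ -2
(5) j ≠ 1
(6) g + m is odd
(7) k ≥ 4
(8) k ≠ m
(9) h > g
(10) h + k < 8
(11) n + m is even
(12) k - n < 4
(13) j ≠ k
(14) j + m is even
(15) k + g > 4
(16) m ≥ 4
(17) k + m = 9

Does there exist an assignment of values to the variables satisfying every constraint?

Satisfiable

Setting (m, n, k, j, h, g) = (5, 3, 4, 5, 3, 2) satisfies everything: constraint 1: n - m = -2; constraint 2: j - k = 1, and the others follow.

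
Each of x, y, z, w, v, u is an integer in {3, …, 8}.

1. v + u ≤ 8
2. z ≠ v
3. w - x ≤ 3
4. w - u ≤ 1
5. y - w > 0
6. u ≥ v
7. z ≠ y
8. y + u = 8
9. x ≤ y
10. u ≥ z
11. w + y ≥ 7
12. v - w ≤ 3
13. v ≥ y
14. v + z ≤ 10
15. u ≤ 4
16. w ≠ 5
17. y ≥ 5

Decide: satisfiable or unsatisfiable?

From constraints 13 and 17: v ≥ y and y ≥ 5, so v ≥ 5. From constraints 6 and 15: v ≤ u and u ≤ 4, so v ≤ 4. But 4 < 5, so no value of v works.

Unsatisfiable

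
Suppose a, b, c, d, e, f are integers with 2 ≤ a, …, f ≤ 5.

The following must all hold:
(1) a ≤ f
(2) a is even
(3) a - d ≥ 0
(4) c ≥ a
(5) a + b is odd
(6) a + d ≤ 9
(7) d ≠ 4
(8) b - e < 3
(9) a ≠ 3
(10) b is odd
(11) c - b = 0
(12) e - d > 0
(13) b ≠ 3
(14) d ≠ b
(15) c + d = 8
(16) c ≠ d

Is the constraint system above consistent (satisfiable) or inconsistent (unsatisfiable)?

Satisfiable

One satisfying assignment is a = 4, b = 5, c = 5, d = 3, e = 4, f = 5.
For the less obvious constraints — constraint 3: a - d = 1; constraint 6: a + d = 7; constraint 8: b - e = 1 — and the others hold by inspection.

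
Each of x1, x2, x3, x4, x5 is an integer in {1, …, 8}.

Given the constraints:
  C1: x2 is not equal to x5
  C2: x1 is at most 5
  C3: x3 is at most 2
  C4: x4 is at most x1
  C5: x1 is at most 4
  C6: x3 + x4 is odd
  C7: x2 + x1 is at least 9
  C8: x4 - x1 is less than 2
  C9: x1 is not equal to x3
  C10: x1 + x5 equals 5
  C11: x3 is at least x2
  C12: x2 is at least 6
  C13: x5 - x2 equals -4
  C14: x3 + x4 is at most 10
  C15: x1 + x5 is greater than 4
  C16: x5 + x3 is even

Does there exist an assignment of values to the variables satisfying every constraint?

Unsatisfiable

From constraints 3 and 11: x2 ≤ x3 ≤ 2. From constraint 2: x1 ≤ 5. Hence x2 + x1 ≤ 7. But constraint 7 requires x2 + x1 ≥ 9, and 9 > 7. Contradiction.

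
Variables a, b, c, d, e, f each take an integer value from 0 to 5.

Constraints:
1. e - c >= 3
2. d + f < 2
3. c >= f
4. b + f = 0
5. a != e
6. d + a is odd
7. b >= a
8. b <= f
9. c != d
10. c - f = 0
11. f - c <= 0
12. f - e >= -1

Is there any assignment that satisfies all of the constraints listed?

Unsatisfiable

Constraints 1, 11, and 12 give f − e ≥ -1, e − c ≥ 3, c − f ≥ 0.
Adding all 3 inequalities: the left sides telescope to 0, and the right sides sum to (-1) + 3 + 0 = 2. So 0 ≥ 2, which is false.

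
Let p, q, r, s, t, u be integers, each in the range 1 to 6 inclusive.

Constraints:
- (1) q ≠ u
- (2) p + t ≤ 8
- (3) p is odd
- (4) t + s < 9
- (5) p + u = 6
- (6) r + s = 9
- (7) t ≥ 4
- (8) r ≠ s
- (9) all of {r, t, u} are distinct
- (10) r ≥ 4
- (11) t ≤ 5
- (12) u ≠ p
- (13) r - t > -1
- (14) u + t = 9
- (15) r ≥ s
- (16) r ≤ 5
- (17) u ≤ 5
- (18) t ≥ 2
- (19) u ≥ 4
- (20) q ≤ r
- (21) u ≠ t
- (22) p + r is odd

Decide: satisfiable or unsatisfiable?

Unsatisfiable

Constraints 7, 10, 11, 16, 17, and 19 confine each of r, t, u to the 2 values {4, 5}.
Constraint 9 requires all 3 of them to be distinct, but only 2 values are available — impossible by the pigeonhole principle.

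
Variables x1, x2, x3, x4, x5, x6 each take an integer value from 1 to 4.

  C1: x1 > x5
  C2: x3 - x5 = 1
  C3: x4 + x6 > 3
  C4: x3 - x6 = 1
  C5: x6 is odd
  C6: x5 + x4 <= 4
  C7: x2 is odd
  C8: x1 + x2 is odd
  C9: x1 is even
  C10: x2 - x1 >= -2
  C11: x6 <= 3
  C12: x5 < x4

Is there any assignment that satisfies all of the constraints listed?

Setting (x1, x2, x3, x4, x5, x6) = (2, 1, 2, 3, 1, 1) satisfies everything: constraint 2: x3 - x5 = 1; constraint 3: x4 + x6 = 4; constraint 4: x3 - x6 = 1, and the others follow.

Satisfiable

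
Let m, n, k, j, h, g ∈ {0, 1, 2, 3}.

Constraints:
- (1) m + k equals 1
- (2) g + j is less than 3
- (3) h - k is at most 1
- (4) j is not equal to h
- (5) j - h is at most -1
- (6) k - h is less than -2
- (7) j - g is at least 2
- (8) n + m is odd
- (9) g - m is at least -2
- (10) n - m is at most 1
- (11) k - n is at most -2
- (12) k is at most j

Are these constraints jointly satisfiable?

Unsatisfiable

Constraints 3, 5, 7, 9, 10, and 11 give m − n ≥ -1, n − k ≥ 2, k − h ≥ -1, h − j ≥ 1, j − g ≥ 2, g − m ≥ -2.
Adding all 6 inequalities: the left sides telescope to 0, and the right sides sum to (-1) + 2 + (-1) + 1 + 2 + (-2) = 1. So 0 ≥ 1, which is false.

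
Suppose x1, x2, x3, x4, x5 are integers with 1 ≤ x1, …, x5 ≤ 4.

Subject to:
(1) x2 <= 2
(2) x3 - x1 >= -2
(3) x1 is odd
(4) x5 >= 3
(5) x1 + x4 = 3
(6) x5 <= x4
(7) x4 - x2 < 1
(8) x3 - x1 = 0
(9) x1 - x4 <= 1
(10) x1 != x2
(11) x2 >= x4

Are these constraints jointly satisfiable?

From constraints 4 and 6: x4 ≥ x5 and x5 ≥ 3, so x4 ≥ 3. From constraints 1 and 11: x4 ≤ x2 and x2 ≤ 2, so x4 ≤ 2. But 2 < 3, so no value of x4 works.

Unsatisfiable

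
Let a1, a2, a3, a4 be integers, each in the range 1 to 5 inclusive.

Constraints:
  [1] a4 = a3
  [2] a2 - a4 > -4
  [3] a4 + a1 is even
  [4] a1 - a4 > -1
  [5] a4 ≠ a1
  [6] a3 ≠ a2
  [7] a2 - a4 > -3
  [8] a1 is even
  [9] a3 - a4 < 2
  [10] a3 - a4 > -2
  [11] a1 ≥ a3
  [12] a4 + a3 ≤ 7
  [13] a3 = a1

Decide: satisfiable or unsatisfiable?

From constraints 1 and 13, a4 = a3 = a1, so a4 = a1. But constraint 5 says a4 ≠ a1. Contradiction.

Unsatisfiable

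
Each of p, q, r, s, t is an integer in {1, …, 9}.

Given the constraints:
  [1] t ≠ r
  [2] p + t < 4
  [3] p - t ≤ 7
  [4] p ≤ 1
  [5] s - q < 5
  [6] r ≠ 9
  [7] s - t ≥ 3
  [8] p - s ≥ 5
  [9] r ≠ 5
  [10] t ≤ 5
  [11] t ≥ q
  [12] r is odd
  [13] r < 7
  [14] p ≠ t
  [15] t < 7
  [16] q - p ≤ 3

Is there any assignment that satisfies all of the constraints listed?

Unsatisfiable

Constraints 3, 7, and 8 give t − p ≥ -7, p − s ≥ 5, s − t ≥ 3.
Adding all 3 inequalities: the left sides telescope to 0, and the right sides sum to (-7) + 5 + 3 = 1. So 0 ≥ 1, which is false.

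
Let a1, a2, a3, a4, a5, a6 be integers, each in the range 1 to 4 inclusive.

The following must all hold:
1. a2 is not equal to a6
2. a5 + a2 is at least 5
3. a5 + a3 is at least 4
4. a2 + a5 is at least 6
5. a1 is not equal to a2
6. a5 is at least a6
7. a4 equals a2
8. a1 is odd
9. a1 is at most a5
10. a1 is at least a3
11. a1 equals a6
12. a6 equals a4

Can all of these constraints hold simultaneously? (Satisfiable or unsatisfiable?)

From constraints 7, 11, and 12, a1 = a6 = a4 = a2, so a1 = a2. But constraint 5 says a1 ≠ a2. Contradiction.

Unsatisfiable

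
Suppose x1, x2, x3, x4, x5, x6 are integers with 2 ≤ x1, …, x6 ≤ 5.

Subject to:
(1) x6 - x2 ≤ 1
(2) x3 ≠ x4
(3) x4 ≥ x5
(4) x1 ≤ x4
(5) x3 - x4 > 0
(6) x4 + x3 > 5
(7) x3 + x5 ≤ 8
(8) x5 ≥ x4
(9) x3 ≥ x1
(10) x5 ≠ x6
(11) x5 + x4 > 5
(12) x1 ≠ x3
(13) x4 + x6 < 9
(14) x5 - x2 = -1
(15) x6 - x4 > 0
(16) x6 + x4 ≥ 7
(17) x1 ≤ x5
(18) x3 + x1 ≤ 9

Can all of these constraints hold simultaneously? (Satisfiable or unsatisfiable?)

Satisfiable

Setting (x1, x2, x3, x4, x5, x6) = (2, 4, 5, 3, 3, 5) satisfies everything: constraint 1: x6 - x2 = 1; constraint 5: x3 - x4 = 2, and the others follow.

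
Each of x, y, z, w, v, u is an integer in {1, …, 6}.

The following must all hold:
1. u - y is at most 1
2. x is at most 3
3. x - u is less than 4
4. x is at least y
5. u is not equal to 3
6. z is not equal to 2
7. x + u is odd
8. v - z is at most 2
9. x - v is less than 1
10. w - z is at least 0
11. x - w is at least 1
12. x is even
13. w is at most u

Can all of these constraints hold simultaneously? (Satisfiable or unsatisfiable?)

Satisfiable

One satisfying assignment is x = 2, y = 1, z = 1, w = 1, v = 2, u = 1.
For the less obvious constraints — constraint 1: u - y = 0; constraint 3: x - u = 1; constraint 8: v - z = 1 — and the others hold by inspection.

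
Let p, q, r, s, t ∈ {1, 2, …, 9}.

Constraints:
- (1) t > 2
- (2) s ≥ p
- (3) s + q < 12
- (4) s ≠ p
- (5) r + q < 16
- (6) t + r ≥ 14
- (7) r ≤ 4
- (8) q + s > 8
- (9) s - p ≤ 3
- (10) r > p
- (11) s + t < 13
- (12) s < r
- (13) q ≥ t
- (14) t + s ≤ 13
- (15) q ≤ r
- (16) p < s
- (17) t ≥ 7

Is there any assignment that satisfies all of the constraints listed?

Unsatisfiable

From constraints 13 and 17: q ≥ t and t ≥ 7, so q ≥ 7. From constraints 7 and 15: q ≤ r and r ≤ 4, so q ≤ 4. But 4 < 7, so no value of q works.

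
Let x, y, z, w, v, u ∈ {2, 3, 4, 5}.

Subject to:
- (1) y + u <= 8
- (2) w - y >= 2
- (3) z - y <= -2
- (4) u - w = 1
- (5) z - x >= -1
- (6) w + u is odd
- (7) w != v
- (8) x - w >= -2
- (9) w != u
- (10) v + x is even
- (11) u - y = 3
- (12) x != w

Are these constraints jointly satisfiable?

Constraints 2, 3, 5, and 8 give z − x ≥ -1, x − w ≥ -2, w − y ≥ 2, y − z ≥ 2.
Adding all 4 inequalities: the left sides telescope to 0, and the right sides sum to (-1) + (-2) + 2 + 2 = 1. So 0 ≥ 1, which is false.

Unsatisfiable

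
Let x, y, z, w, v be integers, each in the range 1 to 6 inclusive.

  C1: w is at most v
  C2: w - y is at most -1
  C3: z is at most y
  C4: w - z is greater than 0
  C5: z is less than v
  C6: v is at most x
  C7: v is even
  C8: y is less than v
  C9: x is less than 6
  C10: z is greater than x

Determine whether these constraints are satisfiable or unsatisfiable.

Constraints 2, 4, 6, 8, and 10 give v ≤ x, x < z, z < w, w < y, y < v. Chaining: v ≤ x < z < w < y < v, which forces v < v — impossible.

Unsatisfiable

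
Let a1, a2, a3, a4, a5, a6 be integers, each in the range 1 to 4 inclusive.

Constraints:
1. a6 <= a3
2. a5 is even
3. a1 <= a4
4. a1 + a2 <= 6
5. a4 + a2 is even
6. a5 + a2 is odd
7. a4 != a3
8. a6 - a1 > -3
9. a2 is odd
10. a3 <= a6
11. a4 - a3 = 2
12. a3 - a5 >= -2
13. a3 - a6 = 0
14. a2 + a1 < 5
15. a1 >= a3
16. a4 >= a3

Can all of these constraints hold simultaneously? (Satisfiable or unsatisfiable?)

Satisfiable

Setting (a1, a2, a3, a4, a5, a6) = (3, 1, 1, 3, 2, 1) satisfies everything: constraint 4: a1 + a2 = 4; constraint 8: a6 - a1 = -2; constraint 11: a4 - a3 = 2, and the others follow.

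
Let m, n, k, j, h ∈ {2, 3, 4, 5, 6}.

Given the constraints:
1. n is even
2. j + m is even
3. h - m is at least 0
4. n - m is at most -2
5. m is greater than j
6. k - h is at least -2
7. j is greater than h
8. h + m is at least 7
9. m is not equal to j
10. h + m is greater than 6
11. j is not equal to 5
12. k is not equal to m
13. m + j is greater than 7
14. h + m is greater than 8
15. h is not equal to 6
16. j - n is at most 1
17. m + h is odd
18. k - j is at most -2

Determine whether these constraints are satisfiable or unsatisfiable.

Unsatisfiable

Constraints 3, 4, 6, 16, and 18 give m − n ≥ 2, n − j ≥ -1, j − k ≥ 2, k − h ≥ -2, h − m ≥ 0.
Adding all 5 inequalities: the left sides telescope to 0, and the right sides sum to 2 + (-1) + 2 + (-2) + 0 = 1. So 0 ≥ 1, which is false.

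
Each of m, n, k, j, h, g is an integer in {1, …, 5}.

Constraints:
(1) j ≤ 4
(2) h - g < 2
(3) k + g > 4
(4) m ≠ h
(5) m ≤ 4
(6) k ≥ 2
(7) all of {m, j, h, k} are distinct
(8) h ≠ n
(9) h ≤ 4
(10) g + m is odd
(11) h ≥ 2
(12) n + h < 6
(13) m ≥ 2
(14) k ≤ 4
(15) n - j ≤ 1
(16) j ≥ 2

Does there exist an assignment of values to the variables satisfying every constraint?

Constraints 1, 5, 6, 9, 11, 13, 14, and 16 confine each of m, j, h, k to the 3 values {2, …, 4}.
Constraint 7 requires all 4 of them to be distinct, but only 3 values are available — impossible by the pigeonhole principle.

Unsatisfiable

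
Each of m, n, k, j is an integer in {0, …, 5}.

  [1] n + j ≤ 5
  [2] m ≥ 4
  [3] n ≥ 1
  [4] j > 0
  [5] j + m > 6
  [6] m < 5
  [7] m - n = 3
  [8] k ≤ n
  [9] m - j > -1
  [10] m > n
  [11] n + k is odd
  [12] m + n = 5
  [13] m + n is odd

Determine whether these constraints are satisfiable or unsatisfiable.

One satisfying assignment is m = 4, n = 1, k = 0, j = 4.
For the less obvious constraints — constraint 1: n + j = 5; constraint 5: j + m = 8; constraint 7: m - n = 3 — and the others hold by inspection.

Satisfiable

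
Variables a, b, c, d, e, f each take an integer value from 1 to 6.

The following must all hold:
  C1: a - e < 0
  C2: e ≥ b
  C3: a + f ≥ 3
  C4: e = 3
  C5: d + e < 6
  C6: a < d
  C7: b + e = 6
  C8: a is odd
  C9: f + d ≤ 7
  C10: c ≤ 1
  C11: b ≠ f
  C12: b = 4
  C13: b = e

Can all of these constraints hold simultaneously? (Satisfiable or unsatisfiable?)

Constraint 12 fixes b = 4 and constraint 4 fixes e = 3, but constraint 13 requires b = e. Since 4 ≠ 3, contradiction.

Unsatisfiable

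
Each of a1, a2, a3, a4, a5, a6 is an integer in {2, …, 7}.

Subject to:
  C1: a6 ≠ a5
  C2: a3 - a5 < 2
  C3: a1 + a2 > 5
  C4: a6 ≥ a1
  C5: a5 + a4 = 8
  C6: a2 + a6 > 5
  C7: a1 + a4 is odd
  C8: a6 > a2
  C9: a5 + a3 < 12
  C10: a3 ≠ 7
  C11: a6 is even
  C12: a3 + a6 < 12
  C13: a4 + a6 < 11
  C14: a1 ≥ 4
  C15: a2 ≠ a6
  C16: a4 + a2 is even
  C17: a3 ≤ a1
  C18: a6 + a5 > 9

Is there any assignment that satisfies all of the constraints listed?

Satisfiable

Try a1 = 5, a2 = 2, a3 = 5, a4 = 4, a5 = 4, a6 = 6.
Check constraint 2: a3 - a5 = 1; constraint 3: a1 + a2 = 7. The remaining constraints are straightforward to verify.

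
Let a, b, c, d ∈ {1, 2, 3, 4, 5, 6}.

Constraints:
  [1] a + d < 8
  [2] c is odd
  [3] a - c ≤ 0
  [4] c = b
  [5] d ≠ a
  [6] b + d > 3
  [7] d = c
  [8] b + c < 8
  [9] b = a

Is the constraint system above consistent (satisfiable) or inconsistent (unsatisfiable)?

From constraints 4, 7, and 9, d = c = b = a, so d = a. But constraint 5 says d ≠ a. Contradiction.

Unsatisfiable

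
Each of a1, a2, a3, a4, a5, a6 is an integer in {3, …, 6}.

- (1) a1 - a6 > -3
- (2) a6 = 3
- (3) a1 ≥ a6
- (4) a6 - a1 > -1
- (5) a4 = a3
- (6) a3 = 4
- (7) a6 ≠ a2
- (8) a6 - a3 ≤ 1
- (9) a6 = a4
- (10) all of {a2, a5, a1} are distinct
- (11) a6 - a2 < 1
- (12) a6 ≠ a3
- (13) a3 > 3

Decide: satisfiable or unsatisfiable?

Constraint 2 fixes a6 = 3 and constraint 6 fixes a3 = 4. Constraints 5 and 9 give a6 = a4 = a3, so a6 = a3. But 3 ≠ 4 — contradiction.

Unsatisfiable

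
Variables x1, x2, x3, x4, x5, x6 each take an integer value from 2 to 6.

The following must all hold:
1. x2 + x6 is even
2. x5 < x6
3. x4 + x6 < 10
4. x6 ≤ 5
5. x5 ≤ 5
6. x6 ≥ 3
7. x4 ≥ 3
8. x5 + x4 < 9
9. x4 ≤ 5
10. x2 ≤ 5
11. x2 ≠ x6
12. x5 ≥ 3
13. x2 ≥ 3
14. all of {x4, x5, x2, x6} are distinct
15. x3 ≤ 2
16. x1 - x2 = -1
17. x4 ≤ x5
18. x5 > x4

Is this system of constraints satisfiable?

Unsatisfiable

Constraints 4, 5, 6, 7, 9, 10, 12, and 13 confine each of x4, x5, x2, x6 to the 3 values {3, …, 5}.
Constraint 14 requires all 4 of them to be distinct, but only 3 values are available — impossible by the pigeonhole principle.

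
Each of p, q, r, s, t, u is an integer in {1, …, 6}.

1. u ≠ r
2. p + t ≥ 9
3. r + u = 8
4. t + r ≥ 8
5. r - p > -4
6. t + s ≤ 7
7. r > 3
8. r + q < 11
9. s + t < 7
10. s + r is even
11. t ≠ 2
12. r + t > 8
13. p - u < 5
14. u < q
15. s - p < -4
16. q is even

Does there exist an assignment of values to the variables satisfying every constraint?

Satisfiable

Setting (p, q, r, s, t, u) = (6, 4, 5, 1, 4, 3) satisfies everything: constraint 2: p + t = 10; constraint 3: r + u = 8; constraint 4: t + r = 9, and the others follow.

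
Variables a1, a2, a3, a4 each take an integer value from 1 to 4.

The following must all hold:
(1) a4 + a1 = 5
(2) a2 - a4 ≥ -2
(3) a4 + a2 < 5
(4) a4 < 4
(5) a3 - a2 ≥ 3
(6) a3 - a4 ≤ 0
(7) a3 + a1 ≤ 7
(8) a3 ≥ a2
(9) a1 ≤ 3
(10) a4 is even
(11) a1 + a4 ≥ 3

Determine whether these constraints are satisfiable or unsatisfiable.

Constraints 2, 5, and 6 give a2 − a4 ≥ -2, a4 − a3 ≥ 0, a3 − a2 ≥ 3.
Adding all 3 inequalities: the left sides telescope to 0, and the right sides sum to (-2) + 0 + 3 = 1. So 0 ≥ 1, which is false.

Unsatisfiable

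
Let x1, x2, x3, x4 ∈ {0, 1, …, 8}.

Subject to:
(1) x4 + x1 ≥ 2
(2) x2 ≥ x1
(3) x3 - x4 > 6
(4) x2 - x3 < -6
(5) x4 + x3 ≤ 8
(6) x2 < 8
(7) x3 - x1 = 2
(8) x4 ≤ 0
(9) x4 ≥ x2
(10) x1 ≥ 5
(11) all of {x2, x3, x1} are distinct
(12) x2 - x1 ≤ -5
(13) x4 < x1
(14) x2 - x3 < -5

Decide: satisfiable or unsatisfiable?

Unsatisfiable

From constraints 2 and 10: x2 ≥ x1 and x1 ≥ 5, so x2 ≥ 5. From constraints 8 and 9: x2 ≤ x4 and x4 ≤ 0, so x2 ≤ 0. But 0 < 5, so no value of x2 works.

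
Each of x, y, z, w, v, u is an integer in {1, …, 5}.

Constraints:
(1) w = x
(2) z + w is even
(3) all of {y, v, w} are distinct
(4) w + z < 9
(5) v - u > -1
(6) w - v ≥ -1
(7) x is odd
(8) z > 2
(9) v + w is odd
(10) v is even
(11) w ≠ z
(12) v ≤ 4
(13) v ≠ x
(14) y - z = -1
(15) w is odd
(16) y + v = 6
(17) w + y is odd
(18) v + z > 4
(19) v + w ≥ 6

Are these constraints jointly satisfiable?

Satisfiable

Setting (x, y, z, w, v, u) = (5, 2, 3, 5, 4, 2) satisfies everything: constraint 4: w + z = 8; constraint 5: v - u = 2; constraint 6: w - v = 1, and the others follow.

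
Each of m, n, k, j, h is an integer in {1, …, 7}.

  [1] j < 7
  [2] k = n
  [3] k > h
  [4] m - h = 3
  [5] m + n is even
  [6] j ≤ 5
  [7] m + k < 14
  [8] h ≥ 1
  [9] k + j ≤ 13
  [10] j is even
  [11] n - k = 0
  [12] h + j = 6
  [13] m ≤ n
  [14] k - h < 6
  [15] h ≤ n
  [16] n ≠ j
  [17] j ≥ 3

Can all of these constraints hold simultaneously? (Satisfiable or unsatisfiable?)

Satisfiable

Take m = 5, n = 7, k = 7, j = 4, h = 2. Then constraint 4: m - h = 3; constraint 7: m + k = 12, and every other listed constraint is also met.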